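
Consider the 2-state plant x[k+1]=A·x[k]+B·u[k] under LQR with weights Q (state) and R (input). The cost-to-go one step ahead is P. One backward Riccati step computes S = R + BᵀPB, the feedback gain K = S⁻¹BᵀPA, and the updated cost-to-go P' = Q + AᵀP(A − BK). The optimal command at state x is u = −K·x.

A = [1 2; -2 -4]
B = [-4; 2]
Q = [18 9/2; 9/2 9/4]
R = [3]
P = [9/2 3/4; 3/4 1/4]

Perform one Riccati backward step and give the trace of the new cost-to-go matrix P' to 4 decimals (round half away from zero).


22.4180

BᵀP = [-16.5000 -2.5000]
S = R + BᵀPB = [3] + [61.0000] = [64.0000]
BᵀPA = [-11.5000 -23.0000]
K = S⁻¹·BᵀPA = [-0.1797 -0.3594]
A−BK = [0.2813 0.5625; -1.6406 -3.2813]
AᵀP(A−BK) = [0.4336 0.8672; 0.8672 1.7344]
P' = Q + AᵀP(A−BK) = [18.4336 5.3672; 5.3672 3.9844]
tr(P') = 22.4180


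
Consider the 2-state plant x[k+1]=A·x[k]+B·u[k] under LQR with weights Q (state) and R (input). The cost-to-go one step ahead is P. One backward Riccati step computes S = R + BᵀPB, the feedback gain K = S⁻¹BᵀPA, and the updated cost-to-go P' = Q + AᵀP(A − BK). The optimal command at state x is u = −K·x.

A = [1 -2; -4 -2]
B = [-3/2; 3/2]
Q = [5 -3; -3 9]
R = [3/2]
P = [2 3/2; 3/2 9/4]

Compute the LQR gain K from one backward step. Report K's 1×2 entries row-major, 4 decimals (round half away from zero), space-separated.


BᵀP = [-0.7500 1.1250]
S = R + BᵀPB = [3/2] + [2.8125] = [4.3125]
BᵀPA = [-5.2500 -0.7500]
K = S⁻¹·BᵀPA = [-1.2174 -0.1739]
A−BK = [-0.8261 -2.2609; -2.1739 -1.7391]
AᵀP(A−BK) = [19.6087 22.0870; 22.0870 28.8696]
P' = Q + AᵀP(A−BK) = [24.6087 19.0870; 19.0870 37.8696]
tr(P') = 62.4783

-1.2174 -0.1739


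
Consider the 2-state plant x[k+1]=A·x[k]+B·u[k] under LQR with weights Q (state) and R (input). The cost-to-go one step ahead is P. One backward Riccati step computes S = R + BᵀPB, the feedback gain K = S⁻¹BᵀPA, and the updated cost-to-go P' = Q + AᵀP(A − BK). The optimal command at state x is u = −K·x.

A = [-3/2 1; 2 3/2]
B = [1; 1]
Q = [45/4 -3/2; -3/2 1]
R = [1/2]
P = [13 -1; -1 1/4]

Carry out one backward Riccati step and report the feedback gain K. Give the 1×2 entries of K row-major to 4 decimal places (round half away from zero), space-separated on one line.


BᵀP = [12.0000 -0.7500]
S = R + BᵀPB = [1/2] + [11.2500] = [11.7500]
BᵀPA = [-19.5000 10.8750]
K = S⁻¹·BᵀPA = [-1.6596 0.9255]
A−BK = [0.1596 0.0745; 3.6596 0.5745]
AᵀP(A−BK) = [3.8883 -0.4521; -0.4521 0.4973]
P' = Q + AᵀP(A−BK) = [15.1383 -1.9521; -1.9521 1.4973]
tr(P') = 16.6356

-1.6596 0.9255


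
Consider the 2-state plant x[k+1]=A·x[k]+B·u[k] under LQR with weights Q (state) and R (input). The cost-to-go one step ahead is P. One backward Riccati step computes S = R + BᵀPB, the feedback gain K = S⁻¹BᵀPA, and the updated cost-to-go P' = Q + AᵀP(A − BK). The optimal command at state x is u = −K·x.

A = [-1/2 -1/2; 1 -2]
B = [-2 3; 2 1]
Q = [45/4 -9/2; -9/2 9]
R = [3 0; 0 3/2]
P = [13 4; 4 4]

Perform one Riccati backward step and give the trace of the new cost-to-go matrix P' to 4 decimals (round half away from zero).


22.4417

BᵀP = [-18.0000 0.0000; 43.0000 16.0000]
S = R + BᵀPB = [3 0; 0 3/2] + [36.0000 -54.0000; -54.0000 145.0000] = [39.0000 -54.0000; -54.0000 146.5000]
BᵀPA = [9.0000 9.0000; -5.5000 -53.5000]
K = S⁻¹·BᵀPA = [0.3651 -0.5614; 0.0971 -0.5721]
A−BK = [-0.0609 0.0936; 0.1727 -0.3051]
AᵀP(A−BK) = [0.4975 -0.8441; -0.8441 1.6942]
P' = Q + AᵀP(A−BK) = [11.7475 -5.3441; -5.3441 10.6942]
tr(P') = 22.4417


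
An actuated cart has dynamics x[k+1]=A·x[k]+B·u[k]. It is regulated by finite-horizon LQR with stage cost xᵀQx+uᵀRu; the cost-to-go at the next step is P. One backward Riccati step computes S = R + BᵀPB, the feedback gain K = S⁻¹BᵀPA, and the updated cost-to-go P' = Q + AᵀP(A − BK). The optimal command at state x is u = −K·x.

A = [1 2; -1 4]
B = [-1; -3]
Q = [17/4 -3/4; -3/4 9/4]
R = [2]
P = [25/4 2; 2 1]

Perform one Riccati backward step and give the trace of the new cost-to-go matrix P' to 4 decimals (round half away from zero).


BᵀP = [-12.2500 -5.0000]
S = R + BᵀPB = [2] + [27.2500] = [29.2500]
BᵀPA = [-7.2500 -44.5000]
K = S⁻¹·BᵀPA = [-0.2479 -1.5214]
A−BK = [0.7521 0.4786; -1.7436 -0.5641]
AᵀP(A−BK) = [1.4530 1.4701; 1.4701 5.2991]
P' = Q + AᵀP(A−BK) = [5.7030 0.7201; 0.7201 7.5491]
tr(P') = 13.2521

13.2521


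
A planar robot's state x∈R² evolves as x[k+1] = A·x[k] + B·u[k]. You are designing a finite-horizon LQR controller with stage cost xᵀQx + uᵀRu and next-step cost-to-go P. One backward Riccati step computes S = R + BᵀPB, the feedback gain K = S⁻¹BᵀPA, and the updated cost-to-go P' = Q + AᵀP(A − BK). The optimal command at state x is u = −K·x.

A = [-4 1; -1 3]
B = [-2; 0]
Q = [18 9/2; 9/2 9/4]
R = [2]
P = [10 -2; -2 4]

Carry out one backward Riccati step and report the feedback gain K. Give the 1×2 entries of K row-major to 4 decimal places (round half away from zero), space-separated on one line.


BᵀP = [-20.0000 4.0000]
S = R + BᵀPB = [2] + [40.0000] = [42.0000]
BᵀPA = [76.0000 -8.0000]
K = S⁻¹·BᵀPA = [1.8095 -0.1905]
A−BK = [-0.3810 0.6190; -1.0000 3.0000]
AᵀP(A−BK) = [10.4762 -11.5238; -11.5238 32.4762]
P' = Q + AᵀP(A−BK) = [28.4762 -7.0238; -7.0238 34.7262]
tr(P') = 63.2024

1.8095 -0.1905


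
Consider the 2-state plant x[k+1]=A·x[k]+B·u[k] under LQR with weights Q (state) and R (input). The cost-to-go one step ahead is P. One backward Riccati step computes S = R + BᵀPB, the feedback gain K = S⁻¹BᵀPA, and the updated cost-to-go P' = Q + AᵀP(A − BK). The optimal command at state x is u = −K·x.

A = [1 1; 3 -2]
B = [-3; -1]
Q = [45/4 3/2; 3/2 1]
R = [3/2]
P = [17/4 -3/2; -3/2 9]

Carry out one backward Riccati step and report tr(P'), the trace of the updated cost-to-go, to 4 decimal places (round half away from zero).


119.2123

BᵀP = [-11.2500 -4.5000]
S = R + BᵀPB = [3/2] + [38.2500] = [39.7500]
BᵀPA = [-24.7500 -2.2500]
K = S⁻¹·BᵀPA = [-0.6226 -0.0566]
A−BK = [-0.8679 0.8302; 2.3774 -2.0566]
AᵀP(A−BK) = [60.8396 -52.6509; -52.6509 46.1226]
P' = Q + AᵀP(A−BK) = [72.0896 -51.1509; -51.1509 47.1226]
tr(P') = 119.2123


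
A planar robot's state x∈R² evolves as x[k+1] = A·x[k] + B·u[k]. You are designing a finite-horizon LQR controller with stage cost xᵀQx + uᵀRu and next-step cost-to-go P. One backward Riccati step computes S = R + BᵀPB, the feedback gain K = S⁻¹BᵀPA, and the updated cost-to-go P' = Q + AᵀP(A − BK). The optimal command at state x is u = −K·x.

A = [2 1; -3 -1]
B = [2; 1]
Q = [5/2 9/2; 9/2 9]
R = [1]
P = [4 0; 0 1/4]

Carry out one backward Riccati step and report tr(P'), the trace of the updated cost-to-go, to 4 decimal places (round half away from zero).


BᵀP = [8.0000 0.2500]
S = R + BᵀPB = [1] + [16.2500] = [17.2500]
BᵀPA = [15.2500 7.7500]
K = S⁻¹·BᵀPA = [0.8841 0.4493]
A−BK = [0.2319 0.1014; -3.8841 -1.4493]
AᵀP(A−BK) = [4.7681 1.8986; 1.8986 0.7681]
P' = Q + AᵀP(A−BK) = [7.2681 6.3986; 6.3986 9.7681]
tr(P') = 17.0362

17.0362


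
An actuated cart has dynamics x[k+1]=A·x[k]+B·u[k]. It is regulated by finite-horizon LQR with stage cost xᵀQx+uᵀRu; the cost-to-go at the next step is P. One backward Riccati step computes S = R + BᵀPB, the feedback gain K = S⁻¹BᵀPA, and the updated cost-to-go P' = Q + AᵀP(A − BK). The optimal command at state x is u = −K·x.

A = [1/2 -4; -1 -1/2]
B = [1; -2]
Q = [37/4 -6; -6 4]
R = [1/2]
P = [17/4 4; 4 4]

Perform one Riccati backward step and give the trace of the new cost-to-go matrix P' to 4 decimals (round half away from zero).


37.5197

BᵀP = [-3.7500 -4.0000]
S = R + BᵀPB = [1/2] + [4.2500] = [4.7500]
BᵀPA = [2.1250 17.0000]
K = S⁻¹·BᵀPA = [0.4474 3.5789]
A−BK = [0.0526 -7.5789; -0.1053 6.6579]
AᵀP(A−BK) = [0.1118 0.8947; 0.8947 24.1579]
P' = Q + AᵀP(A−BK) = [9.3618 -5.1053; -5.1053 28.1579]
tr(P') = 37.5197


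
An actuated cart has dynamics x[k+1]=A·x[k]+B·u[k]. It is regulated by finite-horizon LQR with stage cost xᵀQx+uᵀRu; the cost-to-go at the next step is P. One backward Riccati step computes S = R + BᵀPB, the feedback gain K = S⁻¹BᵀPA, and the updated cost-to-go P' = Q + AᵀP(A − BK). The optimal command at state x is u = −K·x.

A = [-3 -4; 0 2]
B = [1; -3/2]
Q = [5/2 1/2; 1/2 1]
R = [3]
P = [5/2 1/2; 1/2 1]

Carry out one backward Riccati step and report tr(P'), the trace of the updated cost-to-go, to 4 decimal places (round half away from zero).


BᵀP = [1.7500 -1.0000]
S = R + BᵀPB = [3] + [3.2500] = [6.2500]
BᵀPA = [-5.2500 -9.0000]
K = S⁻¹·BᵀPA = [-0.8400 -1.4400]
A−BK = [-2.1600 -2.5600; -1.2600 -0.1600]
AᵀP(A−BK) = [18.0900 19.4400; 19.4400 23.0400]
P' = Q + AᵀP(A−BK) = [20.5900 19.9400; 19.9400 24.0400]
tr(P') = 44.6300

44.6300


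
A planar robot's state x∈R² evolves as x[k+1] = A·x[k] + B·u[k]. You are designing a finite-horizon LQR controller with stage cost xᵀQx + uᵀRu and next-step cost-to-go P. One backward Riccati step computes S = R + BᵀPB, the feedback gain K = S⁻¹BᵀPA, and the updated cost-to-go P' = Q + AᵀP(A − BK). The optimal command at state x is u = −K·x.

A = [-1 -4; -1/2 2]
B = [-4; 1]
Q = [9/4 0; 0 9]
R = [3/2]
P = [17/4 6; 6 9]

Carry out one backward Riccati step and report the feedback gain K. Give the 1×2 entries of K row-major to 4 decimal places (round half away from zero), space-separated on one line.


0.6066 0.4590

BᵀP = [-11.0000 -15.0000]
S = R + BᵀPB = [3/2] + [29.0000] = [30.5000]
BᵀPA = [18.5000 14.0000]
K = S⁻¹·BᵀPA = [0.6066 0.4590]
A−BK = [1.4262 -2.1639; -1.1066 1.5410]
AᵀP(A−BK) = [1.2787 -0.4918; -0.4918 1.5738]
P' = Q + AᵀP(A−BK) = [3.5287 -0.4918; -0.4918 10.5738]
tr(P') = 14.1025


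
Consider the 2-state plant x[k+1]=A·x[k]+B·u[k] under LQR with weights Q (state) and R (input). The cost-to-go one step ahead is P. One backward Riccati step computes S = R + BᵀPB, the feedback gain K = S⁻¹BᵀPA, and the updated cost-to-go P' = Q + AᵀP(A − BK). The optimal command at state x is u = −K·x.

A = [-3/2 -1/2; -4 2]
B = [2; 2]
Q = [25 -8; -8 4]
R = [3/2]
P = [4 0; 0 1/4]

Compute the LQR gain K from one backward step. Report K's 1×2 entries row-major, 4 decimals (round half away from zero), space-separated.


BᵀP = [8.0000 0.5000]
S = R + BᵀPB = [3/2] + [17.0000] = [18.5000]
BᵀPA = [-14.0000 -3.0000]
K = S⁻¹·BᵀPA = [-0.7568 -0.1622]
A−BK = [0.0135 -0.1757; -2.4865 2.3243]
AᵀP(A−BK) = [2.4054 -1.2703; -1.2703 1.5135]
P' = Q + AᵀP(A−BK) = [27.4054 -9.2703; -9.2703 5.5135]
tr(P') = 32.9189

-0.7568 -0.1622


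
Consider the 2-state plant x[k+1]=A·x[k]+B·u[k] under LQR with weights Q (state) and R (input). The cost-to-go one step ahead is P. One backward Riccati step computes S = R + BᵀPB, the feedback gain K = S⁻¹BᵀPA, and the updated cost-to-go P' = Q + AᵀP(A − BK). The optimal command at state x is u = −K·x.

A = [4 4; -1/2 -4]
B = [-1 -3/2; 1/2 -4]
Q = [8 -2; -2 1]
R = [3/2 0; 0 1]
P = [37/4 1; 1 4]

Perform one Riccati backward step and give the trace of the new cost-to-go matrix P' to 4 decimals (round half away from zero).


BᵀP = [-8.7500 1.0000; -17.8750 -17.5000]
S = R + BᵀPB = [3/2 0; 0 1] + [9.2500 9.1250; 9.1250 96.8125] = [10.7500 9.1250; 9.1250 97.8125]
BᵀPA = [-35.5000 -39.0000; -62.7500 -1.5000]
K = S⁻¹·BᵀPA = [-2.9949 -3.9258; -0.3621 0.3509]
A−BK = [0.4619 0.6006; -0.4511 -0.6335]
AᵀP(A−BK) = [15.9560 20.6544; 20.6544 27.4215]
P' = Q + AᵀP(A−BK) = [23.9560 18.6544; 18.6544 28.4215]
tr(P') = 52.3775

52.3775


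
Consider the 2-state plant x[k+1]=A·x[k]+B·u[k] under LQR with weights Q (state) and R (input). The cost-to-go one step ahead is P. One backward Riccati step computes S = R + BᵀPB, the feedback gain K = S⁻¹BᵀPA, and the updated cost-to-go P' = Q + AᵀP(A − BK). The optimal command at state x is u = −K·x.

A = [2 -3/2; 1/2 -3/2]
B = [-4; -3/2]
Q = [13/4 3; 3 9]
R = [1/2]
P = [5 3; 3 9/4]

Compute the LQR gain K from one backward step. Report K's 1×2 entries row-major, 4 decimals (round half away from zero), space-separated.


-0.4663 0.4920

BᵀP = [-24.5000 -15.3750]
S = R + BᵀPB = [1/2] + [121.0625] = [121.5625]
BᵀPA = [-56.6875 59.8125]
K = S⁻¹·BᵀPA = [-0.4663 0.4920]
A−BK = [0.1347 0.4681; -0.1995 -0.7620]
AᵀP(A−BK) = [0.1278 -0.0455; -0.0455 0.3829]
P' = Q + AᵀP(A−BK) = [3.3778 2.9545; 2.9545 9.3829]
tr(P') = 12.7607


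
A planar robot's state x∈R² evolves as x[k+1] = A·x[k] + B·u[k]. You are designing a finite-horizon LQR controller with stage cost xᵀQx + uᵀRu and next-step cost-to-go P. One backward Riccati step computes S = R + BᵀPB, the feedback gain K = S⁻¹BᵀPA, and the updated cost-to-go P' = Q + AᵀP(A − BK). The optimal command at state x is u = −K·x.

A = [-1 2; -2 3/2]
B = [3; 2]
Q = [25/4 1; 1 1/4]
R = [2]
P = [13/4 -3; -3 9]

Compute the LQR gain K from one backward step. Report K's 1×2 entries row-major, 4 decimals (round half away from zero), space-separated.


BᵀP = [3.7500 9.0000]
S = R + BᵀPB = [2] + [29.2500] = [31.2500]
BᵀPA = [-21.7500 21.0000]
K = S⁻¹·BᵀPA = [-0.6960 0.6720]
A−BK = [1.0880 -0.0160; -0.6080 0.1560]
AᵀP(A−BK) = [12.1120 -2.3840; -2.3840 1.1380]
P' = Q + AᵀP(A−BK) = [18.3620 -1.3840; -1.3840 1.3880]
tr(P') = 19.7500

-0.6960 0.6720


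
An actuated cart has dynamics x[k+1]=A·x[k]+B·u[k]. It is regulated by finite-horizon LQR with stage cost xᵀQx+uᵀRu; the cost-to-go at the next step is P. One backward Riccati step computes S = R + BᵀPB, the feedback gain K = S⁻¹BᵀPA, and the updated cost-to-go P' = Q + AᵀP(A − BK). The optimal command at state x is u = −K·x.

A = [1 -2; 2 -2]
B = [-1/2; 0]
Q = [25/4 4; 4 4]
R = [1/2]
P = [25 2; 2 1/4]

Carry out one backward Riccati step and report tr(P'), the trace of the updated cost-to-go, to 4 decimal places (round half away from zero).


BᵀP = [-12.5000 -1.0000]
S = R + BᵀPB = [1/2] + [6.2500] = [6.7500]
BᵀPA = [-14.5000 27.0000]
K = S⁻¹·BᵀPA = [-2.1481 4.0000]
A−BK = [-0.0741 0.0000; 2.0000 -2.0000]
AᵀP(A−BK) = [2.8519 -5.0000; -5.0000 9.0000]
P' = Q + AᵀP(A−BK) = [9.1019 -1.0000; -1.0000 13.0000]
tr(P') = 22.1019

22.1019


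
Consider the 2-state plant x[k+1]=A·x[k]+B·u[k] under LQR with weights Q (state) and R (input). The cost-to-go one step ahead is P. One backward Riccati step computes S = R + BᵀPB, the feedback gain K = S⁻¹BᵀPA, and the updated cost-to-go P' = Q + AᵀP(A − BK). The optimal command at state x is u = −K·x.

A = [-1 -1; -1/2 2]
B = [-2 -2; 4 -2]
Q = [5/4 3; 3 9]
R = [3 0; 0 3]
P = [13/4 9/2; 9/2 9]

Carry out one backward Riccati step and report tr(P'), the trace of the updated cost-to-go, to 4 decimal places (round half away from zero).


BᵀP = [11.5000 27.0000; -15.5000 -27.0000]
S = R + BᵀPB = [3 0; 0 3] + [85.0000 -77.0000; -77.0000 85.0000] = [88.0000 -77.0000; -77.0000 88.0000]
BᵀPA = [-25.0000 42.5000; 29.0000 -38.5000]
K = S⁻¹·BᵀPA = [0.0182 0.4273; 0.3455 -0.0636]
A−BK = [-0.2727 -0.2727; 0.1182 0.1636]
AᵀP(A−BK) = [0.4364 0.0273; 0.0273 0.6409]
P' = Q + AᵀP(A−BK) = [1.6864 3.0273; 3.0273 9.6409]
tr(P') = 11.3273

11.3273


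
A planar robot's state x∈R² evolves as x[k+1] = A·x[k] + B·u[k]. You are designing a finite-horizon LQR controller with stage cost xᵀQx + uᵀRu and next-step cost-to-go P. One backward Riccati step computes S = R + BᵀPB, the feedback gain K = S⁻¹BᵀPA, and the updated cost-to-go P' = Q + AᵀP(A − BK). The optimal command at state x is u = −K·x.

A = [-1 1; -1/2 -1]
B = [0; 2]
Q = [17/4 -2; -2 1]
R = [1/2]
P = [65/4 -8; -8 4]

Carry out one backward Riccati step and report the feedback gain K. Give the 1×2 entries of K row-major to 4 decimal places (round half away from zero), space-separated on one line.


BᵀP = [-16.0000 8.0000]
S = R + BᵀPB = [1/2] + [16.0000] = [16.5000]
BᵀPA = [12.0000 -24.0000]
K = S⁻¹·BᵀPA = [0.7273 -1.4545]
A−BK = [-1.0000 1.0000; -1.9545 1.9091]
AᵀP(A−BK) = [0.5227 -0.7955; -0.7955 1.3409]
P' = Q + AᵀP(A−BK) = [4.7727 -2.7955; -2.7955 2.3409]
tr(P') = 7.1136

0.7273 -1.4545


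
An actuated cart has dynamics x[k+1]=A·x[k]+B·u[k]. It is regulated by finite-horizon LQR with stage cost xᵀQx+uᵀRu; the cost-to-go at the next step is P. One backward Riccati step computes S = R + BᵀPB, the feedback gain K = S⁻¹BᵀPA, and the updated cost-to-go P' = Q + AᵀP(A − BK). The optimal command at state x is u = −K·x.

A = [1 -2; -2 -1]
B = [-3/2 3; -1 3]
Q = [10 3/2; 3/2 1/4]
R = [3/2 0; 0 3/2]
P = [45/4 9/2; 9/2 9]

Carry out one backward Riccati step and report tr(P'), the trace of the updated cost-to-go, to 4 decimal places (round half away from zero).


30.4271

BᵀP = [-21.3750 -15.7500; 47.2500 40.5000]
S = R + BᵀPB = [3/2 0; 0 3/2] + [47.8125 -111.3750; -111.3750 263.2500] = [49.3125 -111.3750; -111.3750 264.7500]
BᵀPA = [10.1250 58.5000; -33.7500 -135.0000]
K = S⁻¹·BᵀPA = [-1.6562 0.6946; -0.8242 -0.2177]
A−BK = [0.9883 -0.3050; -1.1836 0.3477]
AᵀP(A−BK) = [18.2022 -5.3806; -5.3806 1.9749]
P' = Q + AᵀP(A−BK) = [28.2022 -3.8806; -3.8806 2.2249]
tr(P') = 30.4271


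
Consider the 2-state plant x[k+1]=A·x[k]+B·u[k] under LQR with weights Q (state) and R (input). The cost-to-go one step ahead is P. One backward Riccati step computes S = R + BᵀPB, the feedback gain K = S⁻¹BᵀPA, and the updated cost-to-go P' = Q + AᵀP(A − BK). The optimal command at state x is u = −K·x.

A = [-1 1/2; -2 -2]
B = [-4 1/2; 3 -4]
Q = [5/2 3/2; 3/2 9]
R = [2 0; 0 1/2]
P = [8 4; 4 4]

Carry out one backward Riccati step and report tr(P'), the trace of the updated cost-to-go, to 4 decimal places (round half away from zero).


BᵀP = [-20.0000 -4.0000; -12.0000 -14.0000]
S = R + BᵀPB = [2 0; 0 1/2] + [68.0000 6.0000; 6.0000 50.0000] = [70.0000 6.0000; 6.0000 50.5000]
BᵀPA = [28.0000 -2.0000; 40.0000 22.0000]
K = S⁻¹·BᵀPA = [0.3355 -0.0666; 0.7522 0.4436]
A−BK = [-0.0340 0.0119; 0.0023 -0.0260]
AᵀP(A−BK) = [0.5167 0.1223; 0.1223 0.1086]
P' = Q + AᵀP(A−BK) = [3.0167 1.6223; 1.6223 9.1086]
tr(P') = 12.1253

12.1253


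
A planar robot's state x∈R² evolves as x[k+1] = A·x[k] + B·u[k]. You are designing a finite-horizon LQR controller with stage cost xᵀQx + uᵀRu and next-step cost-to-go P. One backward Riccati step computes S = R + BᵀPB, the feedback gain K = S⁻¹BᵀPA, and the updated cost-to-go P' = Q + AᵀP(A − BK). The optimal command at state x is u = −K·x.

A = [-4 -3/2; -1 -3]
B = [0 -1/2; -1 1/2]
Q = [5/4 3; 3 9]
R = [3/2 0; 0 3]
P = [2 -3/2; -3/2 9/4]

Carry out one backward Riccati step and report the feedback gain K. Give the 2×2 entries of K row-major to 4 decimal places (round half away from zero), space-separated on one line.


-0.5806 1.1032 0.8387 -0.1935

BᵀP = [1.5000 -2.2500; -1.7500 1.8750]
S = R + BᵀPB = [3/2 0; 0 3] + [2.2500 -1.8750; -1.8750 1.8125] = [3.7500 -1.8750; -1.8750 4.8125]
BᵀPA = [-3.7500 4.5000; 5.1250 -3.0000]
K = S⁻¹·BᵀPA = [-0.5806 1.1032; 0.8387 -0.1935]
A−BK = [-3.5806 -1.5968; -2.0000 -1.8000]
AᵀP(A−BK) = [15.7742 3.6290; 3.6290 5.7048]
P' = Q + AᵀP(A−BK) = [17.0242 6.6290; 6.6290 14.7048]
tr(P') = 31.7290


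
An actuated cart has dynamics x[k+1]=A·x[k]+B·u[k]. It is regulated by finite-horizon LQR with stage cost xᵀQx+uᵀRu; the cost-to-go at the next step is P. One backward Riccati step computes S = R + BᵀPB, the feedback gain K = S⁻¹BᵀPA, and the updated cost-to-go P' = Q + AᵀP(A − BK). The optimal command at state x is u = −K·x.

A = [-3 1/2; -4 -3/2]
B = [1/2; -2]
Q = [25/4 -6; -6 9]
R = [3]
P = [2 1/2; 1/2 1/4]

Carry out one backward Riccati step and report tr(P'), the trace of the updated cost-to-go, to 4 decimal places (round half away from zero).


49.2366

BᵀP = [0.0000 -0.2500]
S = R + BᵀPB = [3] + [0.5000] = [3.5000]
BᵀPA = [1.0000 0.3750]
K = S⁻¹·BᵀPA = [0.2857 0.1071]
A−BK = [-3.1429 0.4464; -3.4286 -1.2857]
AᵀP(A−BK) = [33.7143 -0.3571; -0.3571 0.2723]
P' = Q + AᵀP(A−BK) = [39.9643 -6.3571; -6.3571 9.2723]
tr(P') = 49.2366


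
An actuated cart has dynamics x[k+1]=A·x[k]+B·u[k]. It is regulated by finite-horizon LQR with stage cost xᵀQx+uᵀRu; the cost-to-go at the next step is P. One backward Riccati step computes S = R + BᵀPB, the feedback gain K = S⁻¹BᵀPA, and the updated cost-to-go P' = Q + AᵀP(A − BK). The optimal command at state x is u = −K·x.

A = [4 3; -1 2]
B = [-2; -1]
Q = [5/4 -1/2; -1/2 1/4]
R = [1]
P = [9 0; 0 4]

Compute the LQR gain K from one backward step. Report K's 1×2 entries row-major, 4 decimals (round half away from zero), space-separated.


-1.6585 -1.5122

BᵀP = [-18.0000 -4.0000]
S = R + BᵀPB = [1] + [40.0000] = [41.0000]
BᵀPA = [-68.0000 -62.0000]
K = S⁻¹·BᵀPA = [-1.6585 -1.5122]
A−BK = [0.6829 -0.0244; -2.6585 0.4878]
AᵀP(A−BK) = [35.2195 -2.8293; -2.8293 3.2439]
P' = Q + AᵀP(A−BK) = [36.4695 -3.3293; -3.3293 3.4939]
tr(P') = 39.9634


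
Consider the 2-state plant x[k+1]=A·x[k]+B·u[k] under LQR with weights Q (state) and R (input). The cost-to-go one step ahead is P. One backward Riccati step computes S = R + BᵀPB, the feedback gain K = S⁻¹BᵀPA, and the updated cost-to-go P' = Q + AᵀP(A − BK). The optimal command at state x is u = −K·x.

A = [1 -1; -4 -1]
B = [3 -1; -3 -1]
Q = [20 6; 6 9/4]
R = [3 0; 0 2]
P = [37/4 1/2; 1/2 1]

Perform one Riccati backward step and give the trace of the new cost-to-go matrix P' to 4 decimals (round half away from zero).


27.8624

BᵀP = [26.2500 -1.5000; -9.7500 -1.5000]
S = R + BᵀPB = [3 0; 0 2] + [83.2500 -24.7500; -24.7500 11.2500] = [86.2500 -24.7500; -24.7500 13.2500]
BᵀPA = [32.2500 -24.7500; -3.7500 11.2500]
K = S⁻¹·BᵀPA = [0.6308 -0.0934; 0.8953 0.6747]
A−BK = [0.0028 -0.0453; -1.2122 -0.6054]
AᵀP(A−BK) = [4.2631 1.7907; 1.7907 1.3494]
P' = Q + AᵀP(A−BK) = [24.2631 7.7907; 7.7907 3.5994]
tr(P') = 27.8624


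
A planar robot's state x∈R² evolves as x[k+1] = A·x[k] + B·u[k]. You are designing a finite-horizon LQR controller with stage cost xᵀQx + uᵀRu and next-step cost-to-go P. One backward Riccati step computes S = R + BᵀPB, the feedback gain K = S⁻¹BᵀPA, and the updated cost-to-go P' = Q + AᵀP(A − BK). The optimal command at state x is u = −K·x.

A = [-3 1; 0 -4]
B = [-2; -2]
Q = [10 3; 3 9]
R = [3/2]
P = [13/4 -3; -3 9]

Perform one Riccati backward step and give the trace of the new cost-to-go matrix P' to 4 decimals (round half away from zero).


134.2736

BᵀP = [-0.5000 -12.0000]
S = R + BᵀPB = [3/2] + [25.0000] = [26.5000]
BᵀPA = [1.5000 47.5000]
K = S⁻¹·BᵀPA = [0.0566 1.7925]
A−BK = [-2.8868 4.5849; 0.1132 -0.4151]
AᵀP(A−BK) = [29.1651 -48.4387; -48.4387 86.1085]
P' = Q + AᵀP(A−BK) = [39.1651 -45.4387; -45.4387 95.1085]
tr(P') = 134.2736


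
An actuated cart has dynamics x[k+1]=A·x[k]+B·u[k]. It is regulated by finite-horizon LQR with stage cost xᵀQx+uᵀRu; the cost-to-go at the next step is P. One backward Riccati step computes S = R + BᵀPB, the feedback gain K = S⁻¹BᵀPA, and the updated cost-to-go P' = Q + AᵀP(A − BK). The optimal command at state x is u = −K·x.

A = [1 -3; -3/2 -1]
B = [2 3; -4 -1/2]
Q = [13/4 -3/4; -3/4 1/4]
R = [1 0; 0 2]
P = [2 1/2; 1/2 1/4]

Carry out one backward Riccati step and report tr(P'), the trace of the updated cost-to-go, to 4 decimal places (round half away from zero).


6.1788

BᵀP = [2.0000 0.0000; 5.7500 1.3750]
S = R + BᵀPB = [1 0; 0 2] + [4.0000 6.0000; 6.0000 16.5625] = [5.0000 6.0000; 6.0000 18.5625]
BᵀPA = [2.0000 -6.0000; 3.6875 -18.6250]
K = S⁻¹·BᵀPA = [0.2640 0.0066; 0.1133 -1.0055]
A−BK = [0.1320 0.0033; -0.3872 -1.4763]
AᵀP(A−BK) = [0.1166 -0.1804; -0.1804 2.5622]
P' = Q + AᵀP(A−BK) = [3.3666 -0.9304; -0.9304 2.8122]
tr(P') = 6.1788


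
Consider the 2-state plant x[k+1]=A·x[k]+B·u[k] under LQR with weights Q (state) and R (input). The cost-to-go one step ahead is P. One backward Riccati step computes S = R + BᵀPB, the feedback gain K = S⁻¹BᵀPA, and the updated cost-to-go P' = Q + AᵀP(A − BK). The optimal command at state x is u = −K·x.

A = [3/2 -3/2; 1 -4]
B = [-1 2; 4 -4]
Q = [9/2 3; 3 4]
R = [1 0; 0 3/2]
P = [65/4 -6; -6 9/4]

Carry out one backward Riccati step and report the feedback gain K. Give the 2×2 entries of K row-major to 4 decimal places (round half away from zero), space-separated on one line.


BᵀP = [-40.2500 15.0000; 56.5000 -21.0000]
S = R + BᵀPB = [1 0; 0 3/2] + [100.2500 -140.5000; -140.5000 197.0000] = [101.2500 -140.5000; -140.5000 198.5000]
BᵀPA = [-45.3750 0.3750; 63.7500 -0.7500]
K = S⁻¹·BᵀPA = [-0.1399 -0.0864; 0.2221 -0.0650]
A−BK = [0.9158 -1.4565; 2.4481 -3.9141]
AᵀP(A−BK) = [0.3034 -0.3434; -0.3434 0.5462]
P' = Q + AᵀP(A−BK) = [4.8034 2.6566; 2.6566 4.5462]
tr(P') = 9.3495

-0.1399 -0.0864 0.2221 -0.0650


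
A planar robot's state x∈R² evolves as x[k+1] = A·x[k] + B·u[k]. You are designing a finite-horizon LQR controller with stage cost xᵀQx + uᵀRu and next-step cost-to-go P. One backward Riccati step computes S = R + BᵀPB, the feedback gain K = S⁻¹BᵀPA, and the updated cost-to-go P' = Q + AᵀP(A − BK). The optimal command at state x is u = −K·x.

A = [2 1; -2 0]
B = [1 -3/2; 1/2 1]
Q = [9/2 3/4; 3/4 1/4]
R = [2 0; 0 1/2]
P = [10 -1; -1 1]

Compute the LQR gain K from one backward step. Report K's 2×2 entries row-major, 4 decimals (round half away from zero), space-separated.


BᵀP = [9.5000 -0.5000; -16.0000 2.5000]
S = R + BᵀPB = [2 0; 0 1/2] + [9.2500 -14.7500; -14.7500 26.5000] = [11.2500 -14.7500; -14.7500 27.0000]
BᵀPA = [20.0000 9.5000; -37.0000 -16.0000]
K = S⁻¹·BᵀPA = [-0.0667 0.2379; -1.4068 -0.4627]
A−BK = [-0.0435 0.0682; -0.5598 0.3437]
AᵀP(A−BK) = [1.2821 0.1247; 0.1247 0.3379]
P' = Q + AᵀP(A−BK) = [5.7821 0.8747; 0.8747 0.5879]
tr(P') = 6.3700

-0.0667 0.2379 -1.4068 -0.4627


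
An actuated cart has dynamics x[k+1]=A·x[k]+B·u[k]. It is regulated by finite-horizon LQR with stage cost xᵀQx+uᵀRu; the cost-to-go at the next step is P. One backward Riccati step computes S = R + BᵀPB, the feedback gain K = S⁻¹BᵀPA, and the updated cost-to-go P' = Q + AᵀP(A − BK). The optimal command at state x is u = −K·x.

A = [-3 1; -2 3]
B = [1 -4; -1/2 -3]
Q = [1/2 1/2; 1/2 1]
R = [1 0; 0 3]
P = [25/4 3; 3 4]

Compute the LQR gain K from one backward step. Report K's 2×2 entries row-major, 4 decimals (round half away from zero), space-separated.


BᵀP = [4.7500 1.0000; -34.0000 -24.0000]
S = R + BᵀPB = [1 0; 0 3] + [4.2500 -22.0000; -22.0000 208.0000] = [5.2500 -22.0000; -22.0000 211.0000]
BᵀPA = [-16.2500 7.7500; 150.0000 -106.0000]
K = S⁻¹·BᵀPA = [-0.2064 -1.1170; 0.6894 -0.6188]
A−BK = [-0.0361 -0.3583; -0.0351 0.5850]
AᵀP(A−BK) = [1.4890 -1.0762; -1.0762 3.3102]
P' = Q + AᵀP(A−BK) = [1.9890 -0.5762; -0.5762 4.3102]
tr(P') = 6.2992

-0.2064 -1.1170 0.6894 -0.6188


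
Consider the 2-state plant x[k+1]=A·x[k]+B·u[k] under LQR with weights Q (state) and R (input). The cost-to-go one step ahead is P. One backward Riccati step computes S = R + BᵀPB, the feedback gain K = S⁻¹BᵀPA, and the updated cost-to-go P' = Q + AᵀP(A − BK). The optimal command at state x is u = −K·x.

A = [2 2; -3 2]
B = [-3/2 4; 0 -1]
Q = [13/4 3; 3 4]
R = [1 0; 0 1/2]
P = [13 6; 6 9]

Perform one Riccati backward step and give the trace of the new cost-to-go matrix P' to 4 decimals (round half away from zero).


54.9692

BᵀP = [-19.5000 -9.0000; 46.0000 15.0000]
S = R + BᵀPB = [1 0; 0 1/2] + [29.2500 -69.0000; -69.0000 169.0000] = [30.2500 -69.0000; -69.0000 169.5000]
BᵀPA = [-12.0000 -57.0000; 47.0000 122.0000]
K = S⁻¹·BᵀPA = [3.2999 -3.3941; 1.6206 -0.6619]
A−BK = [0.4674 -0.4435; -1.3794 1.3381]
AᵀP(A−BK) = [24.4302 -23.6199; -23.6199 23.2890]
P' = Q + AᵀP(A−BK) = [27.6802 -20.6199; -20.6199 27.2890]
tr(P') = 54.9692


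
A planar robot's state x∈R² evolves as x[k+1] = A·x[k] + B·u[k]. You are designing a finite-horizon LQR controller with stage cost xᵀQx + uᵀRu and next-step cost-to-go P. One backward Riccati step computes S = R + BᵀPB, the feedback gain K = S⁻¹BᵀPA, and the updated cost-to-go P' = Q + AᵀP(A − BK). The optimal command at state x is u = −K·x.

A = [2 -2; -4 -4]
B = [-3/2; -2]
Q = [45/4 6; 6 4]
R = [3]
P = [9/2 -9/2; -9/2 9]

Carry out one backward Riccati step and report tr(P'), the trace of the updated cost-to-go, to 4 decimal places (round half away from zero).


BᵀP = [2.2500 -11.2500]
S = R + BᵀPB = [3] + [19.1250] = [22.1250]
BᵀPA = [49.5000 40.5000]
K = S⁻¹·BᵀPA = [2.2373 1.8305]
A−BK = [5.3559 0.7458; 0.4746 -0.3390]
AᵀP(A−BK) = [123.2542 35.3898; 35.3898 15.8644]
P' = Q + AᵀP(A−BK) = [134.5042 41.3898; 41.3898 19.8644]
tr(P') = 154.3686

154.3686


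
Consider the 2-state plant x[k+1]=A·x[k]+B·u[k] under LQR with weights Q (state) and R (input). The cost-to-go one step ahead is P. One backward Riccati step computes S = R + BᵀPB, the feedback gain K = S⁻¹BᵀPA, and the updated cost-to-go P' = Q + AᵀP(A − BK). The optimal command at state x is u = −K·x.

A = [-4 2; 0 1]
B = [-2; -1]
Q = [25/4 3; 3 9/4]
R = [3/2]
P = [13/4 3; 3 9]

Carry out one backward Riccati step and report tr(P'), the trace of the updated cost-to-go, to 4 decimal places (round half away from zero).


21.2606

BᵀP = [-9.5000 -15.0000]
S = R + BᵀPB = [3/2] + [34.0000] = [35.5000]
BᵀPA = [38.0000 -34.0000]
K = S⁻¹·BᵀPA = [1.0704 -0.9577]
A−BK = [-1.8592 0.0845; 1.0704 0.0423]
AᵀP(A−BK) = [11.3239 -1.6056; -1.6056 1.4366]
P' = Q + AᵀP(A−BK) = [17.5739 1.3944; 1.3944 3.6866]
tr(P') = 21.2606


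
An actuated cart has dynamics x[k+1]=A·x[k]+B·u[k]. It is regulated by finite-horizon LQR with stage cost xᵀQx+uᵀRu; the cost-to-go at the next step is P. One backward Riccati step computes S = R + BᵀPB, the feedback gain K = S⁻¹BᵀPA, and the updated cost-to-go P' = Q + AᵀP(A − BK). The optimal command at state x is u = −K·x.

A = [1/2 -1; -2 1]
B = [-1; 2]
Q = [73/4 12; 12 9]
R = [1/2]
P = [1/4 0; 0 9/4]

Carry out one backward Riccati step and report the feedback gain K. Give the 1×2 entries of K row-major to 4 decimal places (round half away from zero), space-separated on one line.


BᵀP = [-0.2500 4.5000]
S = R + BᵀPB = [1/2] + [9.2500] = [9.7500]
BᵀPA = [-9.1250 4.7500]
K = S⁻¹·BᵀPA = [-0.9359 0.4872]
A−BK = [-0.4359 -0.5128; -0.1282 0.0256]
AᵀP(A−BK) = [0.5224 -0.1795; -0.1795 0.1859]
P' = Q + AᵀP(A−BK) = [18.7724 11.8205; 11.8205 9.1859]
tr(P') = 27.9583

-0.9359 0.4872


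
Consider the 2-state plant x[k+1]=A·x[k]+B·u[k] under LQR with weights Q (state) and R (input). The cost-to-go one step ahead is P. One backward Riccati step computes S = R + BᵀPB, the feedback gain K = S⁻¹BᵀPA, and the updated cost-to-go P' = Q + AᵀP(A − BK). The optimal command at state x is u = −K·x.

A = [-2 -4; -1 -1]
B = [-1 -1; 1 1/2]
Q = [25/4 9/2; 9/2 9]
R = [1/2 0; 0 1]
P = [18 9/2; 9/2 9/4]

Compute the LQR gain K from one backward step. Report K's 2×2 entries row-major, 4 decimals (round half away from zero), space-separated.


0.3775 1.0852 2.0052 3.5151

BᵀP = [-13.5000 -2.2500; -15.7500 -3.3750]
S = R + BᵀPB = [1/2 0; 0 1] + [11.2500 12.3750; 12.3750 14.0625] = [11.7500 12.3750; 12.3750 15.0625]
BᵀPA = [29.2500 56.2500; 34.8750 66.3750]
K = S⁻¹·BᵀPA = [0.3775 1.0852; 2.0052 3.5151]
A−BK = [0.3827 0.6003; -2.3801 -3.8427]
AᵀP(A−BK) = [11.2765 18.9201; 18.9201 31.8952]
P' = Q + AᵀP(A−BK) = [17.5265 23.4201; 23.4201 40.8952]
tr(P') = 58.4217


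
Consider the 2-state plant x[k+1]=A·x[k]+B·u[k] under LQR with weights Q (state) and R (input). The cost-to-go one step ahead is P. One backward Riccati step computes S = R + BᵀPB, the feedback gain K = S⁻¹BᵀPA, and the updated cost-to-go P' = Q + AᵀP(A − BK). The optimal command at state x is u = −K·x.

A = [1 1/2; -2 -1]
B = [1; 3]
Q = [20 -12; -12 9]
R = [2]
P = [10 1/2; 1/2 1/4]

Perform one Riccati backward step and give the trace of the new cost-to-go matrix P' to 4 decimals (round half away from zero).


BᵀP = [11.5000 1.2500]
S = R + BᵀPB = [2] + [15.2500] = [17.2500]
BᵀPA = [9.0000 4.5000]
K = S⁻¹·BᵀPA = [0.5217 0.2609]
A−BK = [0.4783 0.2391; -3.5652 -1.7826]
AᵀP(A−BK) = [4.3043 2.1522; 2.1522 1.0761]
P' = Q + AᵀP(A−BK) = [24.3043 -9.8478; -9.8478 10.0761]
tr(P') = 34.3804

34.3804


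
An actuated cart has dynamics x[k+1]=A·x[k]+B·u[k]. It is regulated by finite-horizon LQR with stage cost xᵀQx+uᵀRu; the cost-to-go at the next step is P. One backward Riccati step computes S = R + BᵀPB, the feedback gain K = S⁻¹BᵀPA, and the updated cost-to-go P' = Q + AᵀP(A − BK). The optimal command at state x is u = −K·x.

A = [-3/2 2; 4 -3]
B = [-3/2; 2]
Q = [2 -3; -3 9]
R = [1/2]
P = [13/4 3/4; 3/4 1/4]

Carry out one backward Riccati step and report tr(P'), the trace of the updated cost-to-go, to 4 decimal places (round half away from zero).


BᵀP = [-3.3750 -0.6250]
S = R + BᵀPB = [1/2] + [3.8125] = [4.3125]
BᵀPA = [2.5625 -4.8750]
K = S⁻¹·BᵀPA = [0.5942 -1.1304]
A−BK = [-0.6087 0.3043; 2.8116 -0.7391]
AᵀP(A−BK) = [0.7899 -0.4783; -0.4783 0.7391]
P' = Q + AᵀP(A−BK) = [2.7899 -3.4783; -3.4783 9.7391]
tr(P') = 12.5290

12.5290


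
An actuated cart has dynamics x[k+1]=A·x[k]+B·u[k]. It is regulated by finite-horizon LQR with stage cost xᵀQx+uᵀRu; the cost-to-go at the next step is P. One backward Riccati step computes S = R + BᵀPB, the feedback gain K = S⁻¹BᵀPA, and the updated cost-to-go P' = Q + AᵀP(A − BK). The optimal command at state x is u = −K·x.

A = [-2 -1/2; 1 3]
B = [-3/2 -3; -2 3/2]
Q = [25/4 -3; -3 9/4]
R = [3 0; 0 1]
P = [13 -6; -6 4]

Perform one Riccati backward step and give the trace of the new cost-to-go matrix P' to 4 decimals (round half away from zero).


11.3312

BᵀP = [-7.5000 1.0000; -48.0000 24.0000]
S = R + BᵀPB = [3 0; 0 1] + [9.2500 24.0000; 24.0000 180.0000] = [12.2500 24.0000; 24.0000 181.0000]
BᵀPA = [16.0000 6.7500; 120.0000 96.0000]
K = S⁻¹·BᵀPA = [0.0097 -0.6594; 0.6617 0.6178]
A−BK = [-0.0003 0.3644; 0.0270 0.7545]
AᵀP(A−BK) = [0.4411 0.4119; 0.4119 2.3901]
P' = Q + AᵀP(A−BK) = [6.6911 -2.5881; -2.5881 4.6401]
tr(P') = 11.3312


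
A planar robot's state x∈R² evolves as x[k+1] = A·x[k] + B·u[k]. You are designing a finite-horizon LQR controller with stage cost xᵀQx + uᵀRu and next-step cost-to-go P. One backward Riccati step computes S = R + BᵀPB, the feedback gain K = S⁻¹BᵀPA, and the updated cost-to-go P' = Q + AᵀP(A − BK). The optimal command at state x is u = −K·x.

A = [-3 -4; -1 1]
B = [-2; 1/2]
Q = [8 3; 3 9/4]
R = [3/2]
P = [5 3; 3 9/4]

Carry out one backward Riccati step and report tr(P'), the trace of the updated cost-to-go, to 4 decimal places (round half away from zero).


BᵀP = [-8.5000 -4.8750]
S = R + BᵀPB = [3/2] + [14.5625] = [16.0625]
BᵀPA = [30.3750 29.1250]
K = S⁻¹·BᵀPA = [1.8911 1.8132]
A−BK = [0.7821 -0.3735; -1.9455 0.0934]
AᵀP(A−BK) = [7.8093 5.6732; 5.6732 5.4397]
P' = Q + AᵀP(A−BK) = [15.8093 8.6732; 8.6732 7.6897]
tr(P') = 23.4990

23.4990


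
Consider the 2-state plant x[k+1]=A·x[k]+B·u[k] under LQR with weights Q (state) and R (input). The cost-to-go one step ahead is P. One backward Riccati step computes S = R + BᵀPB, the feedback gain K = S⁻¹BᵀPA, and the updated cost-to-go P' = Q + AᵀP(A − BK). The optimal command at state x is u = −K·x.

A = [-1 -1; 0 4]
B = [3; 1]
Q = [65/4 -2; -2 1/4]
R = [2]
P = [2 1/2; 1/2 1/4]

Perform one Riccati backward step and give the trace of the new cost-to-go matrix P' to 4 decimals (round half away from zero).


18.6720

BᵀP = [6.5000 1.7500]
S = R + BᵀPB = [2] + [21.2500] = [23.2500]
BᵀPA = [-6.5000 0.5000]
K = S⁻¹·BᵀPA = [-0.2796 0.0215]
A−BK = [-0.1613 -1.0645; 0.2796 3.9785]
AᵀP(A−BK) = [0.1828 0.1398; 0.1398 1.9892]
P' = Q + AᵀP(A−BK) = [16.4328 -1.8602; -1.8602 2.2392]
tr(P') = 18.6720


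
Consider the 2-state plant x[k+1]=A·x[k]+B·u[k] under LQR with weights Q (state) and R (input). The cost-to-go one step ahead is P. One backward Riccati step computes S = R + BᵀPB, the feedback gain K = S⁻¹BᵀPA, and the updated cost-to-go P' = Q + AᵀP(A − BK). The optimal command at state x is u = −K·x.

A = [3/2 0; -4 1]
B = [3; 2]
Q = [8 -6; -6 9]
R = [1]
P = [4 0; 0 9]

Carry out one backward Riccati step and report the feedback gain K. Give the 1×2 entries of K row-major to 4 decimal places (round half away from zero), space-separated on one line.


BᵀP = [12.0000 18.0000]
S = R + BᵀPB = [1] + [72.0000] = [73.0000]
BᵀPA = [-54.0000 18.0000]
K = S⁻¹·BᵀPA = [-0.7397 0.2466]
A−BK = [3.7192 -0.7397; -2.5205 0.5068]
AᵀP(A−BK) = [113.0548 -22.6849; -22.6849 4.5616]
P' = Q + AᵀP(A−BK) = [121.0548 -28.6849; -28.6849 13.5616]
tr(P') = 134.6164

-0.7397 0.2466


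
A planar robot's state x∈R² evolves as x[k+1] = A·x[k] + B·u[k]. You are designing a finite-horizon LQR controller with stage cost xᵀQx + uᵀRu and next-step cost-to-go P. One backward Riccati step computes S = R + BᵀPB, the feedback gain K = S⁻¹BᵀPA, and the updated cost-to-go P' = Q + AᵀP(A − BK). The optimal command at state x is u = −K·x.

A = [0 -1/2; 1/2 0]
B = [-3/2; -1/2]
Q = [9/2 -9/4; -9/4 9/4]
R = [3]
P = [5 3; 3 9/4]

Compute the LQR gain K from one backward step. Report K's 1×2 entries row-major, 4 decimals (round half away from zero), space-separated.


BᵀP = [-9.0000 -5.6250]
S = R + BᵀPB = [3] + [16.3125] = [19.3125]
BᵀPA = [-2.8125 4.5000]
K = S⁻¹·BᵀPA = [-0.1456 0.2330]
A−BK = [-0.2184 -0.1505; 0.4272 0.1165]
AᵀP(A−BK) = [0.1529 -0.0947; -0.0947 0.2015]
P' = Q + AᵀP(A−BK) = [4.6529 -2.3447; -2.3447 2.4515]
tr(P') = 7.1044

-0.1456 0.2330


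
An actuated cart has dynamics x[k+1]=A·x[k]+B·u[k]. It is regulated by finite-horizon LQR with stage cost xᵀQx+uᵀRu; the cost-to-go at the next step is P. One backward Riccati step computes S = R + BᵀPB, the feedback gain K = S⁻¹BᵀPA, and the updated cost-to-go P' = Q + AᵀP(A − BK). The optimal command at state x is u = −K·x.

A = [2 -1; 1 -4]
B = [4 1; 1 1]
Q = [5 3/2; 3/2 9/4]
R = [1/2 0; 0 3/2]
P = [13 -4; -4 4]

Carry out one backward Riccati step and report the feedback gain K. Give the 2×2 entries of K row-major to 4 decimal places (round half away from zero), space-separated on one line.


0.3905 0.5407 0.3755 -2.7109

BᵀP = [48.0000 -12.0000; 9.0000 0.0000]
S = R + BᵀPB = [1/2 0; 0 3/2] + [180.0000 36.0000; 36.0000 9.0000] = [180.5000 36.0000; 36.0000 10.5000]
BᵀPA = [84.0000 0.0000; 18.0000 -9.0000]
K = S⁻¹·BᵀPA = [0.3905 0.5407; 0.3755 -2.7109]
A−BK = [0.0626 -0.4518; 0.2340 -1.8298]
AᵀP(A−BK) = [0.4406 -2.6208; -2.6208 20.6020]
P' = Q + AᵀP(A−BK) = [5.4406 -1.1208; -1.1208 22.8520]
tr(P') = 28.2926


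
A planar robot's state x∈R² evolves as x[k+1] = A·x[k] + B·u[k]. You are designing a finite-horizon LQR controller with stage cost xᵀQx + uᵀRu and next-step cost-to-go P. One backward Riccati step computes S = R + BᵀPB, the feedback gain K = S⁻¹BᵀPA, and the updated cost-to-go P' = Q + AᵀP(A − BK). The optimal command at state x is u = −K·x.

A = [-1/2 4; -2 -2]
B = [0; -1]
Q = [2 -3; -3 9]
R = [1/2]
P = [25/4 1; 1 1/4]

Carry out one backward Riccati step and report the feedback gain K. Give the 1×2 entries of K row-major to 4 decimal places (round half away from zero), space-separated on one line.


1.3333 -4.6667

BᵀP = [-1.0000 -0.2500]
S = R + BᵀPB = [1/2] + [0.2500] = [0.7500]
BᵀPA = [1.0000 -3.5000]
K = S⁻¹·BᵀPA = [1.3333 -4.6667]
A−BK = [-0.5000 4.0000; -0.6667 -6.6667]
AᵀP(A−BK) = [3.2292 -13.8333; -13.8333 68.6667]
P' = Q + AᵀP(A−BK) = [5.2292 -16.8333; -16.8333 77.6667]
tr(P') = 82.8958
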